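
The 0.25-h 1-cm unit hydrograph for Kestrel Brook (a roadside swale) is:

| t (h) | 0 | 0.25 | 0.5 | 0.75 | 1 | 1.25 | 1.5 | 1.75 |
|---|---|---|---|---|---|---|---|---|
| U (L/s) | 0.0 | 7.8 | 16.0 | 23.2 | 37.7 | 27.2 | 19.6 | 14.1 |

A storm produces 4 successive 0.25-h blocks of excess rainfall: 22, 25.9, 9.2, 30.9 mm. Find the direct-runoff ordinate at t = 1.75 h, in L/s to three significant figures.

Q ≈ 223 L/s

By discrete convolution, Q_j = Σ (P_i / 10 mm) · U_{j−i}.
At t = 1.75 h (j=7): Q = (22/10)·14.1 + (25.9/10)·19.6 + (9.2/10)·27.2 + (30.9/10)·37.7 = 223 L/s.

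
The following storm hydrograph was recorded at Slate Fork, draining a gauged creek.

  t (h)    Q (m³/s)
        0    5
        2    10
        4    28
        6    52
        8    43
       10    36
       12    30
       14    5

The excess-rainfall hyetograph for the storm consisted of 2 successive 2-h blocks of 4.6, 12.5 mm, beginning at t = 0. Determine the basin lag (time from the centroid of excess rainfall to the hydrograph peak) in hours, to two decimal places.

Centroid of excess rainfall: t_c = Σ P_i·t̄_i / ΣP_i = 2.4620 h (block centres at 1, 3 h).
Hydrograph peak occurs at t = 6 h, so basin lag t_L = 6 − 2.4620 = 3.54 h.

t_L ≈ 3.54 h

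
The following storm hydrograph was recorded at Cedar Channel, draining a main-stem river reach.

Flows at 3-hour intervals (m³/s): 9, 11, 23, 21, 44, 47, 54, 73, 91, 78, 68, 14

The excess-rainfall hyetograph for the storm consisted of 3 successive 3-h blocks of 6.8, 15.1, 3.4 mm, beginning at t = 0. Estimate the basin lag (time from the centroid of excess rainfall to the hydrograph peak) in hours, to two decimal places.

Centroid of excess rainfall: t_c = Σ P_i·t̄_i / ΣP_i = 4.0968 h (block centres at 1.5, 4.5, 7.5 h).
Hydrograph peak occurs at t = 24 h, so basin lag t_L = 24 − 4.0968 = 19.90 h.

t_L ≈ 19.90 h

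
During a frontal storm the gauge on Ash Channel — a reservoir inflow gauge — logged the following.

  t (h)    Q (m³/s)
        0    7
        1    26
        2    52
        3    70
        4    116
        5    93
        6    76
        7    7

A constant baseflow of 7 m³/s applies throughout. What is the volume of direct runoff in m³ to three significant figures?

Direct-runoff ordinates (Q − Q_b): 0.0, 19.0, 45.0, 63.0, 109.0, 86.0, 69.0, 0.0 m³/s.
ΣQ_DR = 391.0 m³/s.
With Δt = 1 h = 3600 s, V = ΣQ_DR · Δt = 391.0 × 3600 = 1.41 × 10^6 m³.

V ≈ 1.41 × 10^6 m³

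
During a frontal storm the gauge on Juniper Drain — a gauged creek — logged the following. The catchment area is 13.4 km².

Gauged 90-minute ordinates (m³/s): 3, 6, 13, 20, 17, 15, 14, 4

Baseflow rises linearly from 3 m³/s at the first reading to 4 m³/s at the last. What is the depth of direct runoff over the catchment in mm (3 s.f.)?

d ≈ 25.8 mm

Direct runoff: 0.00, 2.86, 9.71, 16.57, 13.43, 11.29, 10.14, 0.00 m³/s; ΣQ_DR = 64.00 m³/s.
V = ΣQ_DR · Δt = 64.00 × 5400 s = 3.456 × 10^5 m³.
Over A = 13.4 km², depth = V / A = 25.8 mm.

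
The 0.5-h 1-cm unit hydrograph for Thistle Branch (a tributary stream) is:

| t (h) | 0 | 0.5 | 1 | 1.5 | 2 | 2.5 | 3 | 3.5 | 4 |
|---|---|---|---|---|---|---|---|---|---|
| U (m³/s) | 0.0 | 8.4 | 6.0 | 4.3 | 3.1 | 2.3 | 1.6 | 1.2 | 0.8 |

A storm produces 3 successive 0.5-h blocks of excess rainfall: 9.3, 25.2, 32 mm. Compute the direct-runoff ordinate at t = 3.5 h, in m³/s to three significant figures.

Q ≈ 12.5 m³/s

By discrete convolution, Q_j = Σ (P_i / 10 mm) · U_{j−i}.
At t = 3.5 h (j=7): Q = (9.3/10)·1.2 + (25.2/10)·1.6 + (32/10)·2.3 = 12.5 m³/s.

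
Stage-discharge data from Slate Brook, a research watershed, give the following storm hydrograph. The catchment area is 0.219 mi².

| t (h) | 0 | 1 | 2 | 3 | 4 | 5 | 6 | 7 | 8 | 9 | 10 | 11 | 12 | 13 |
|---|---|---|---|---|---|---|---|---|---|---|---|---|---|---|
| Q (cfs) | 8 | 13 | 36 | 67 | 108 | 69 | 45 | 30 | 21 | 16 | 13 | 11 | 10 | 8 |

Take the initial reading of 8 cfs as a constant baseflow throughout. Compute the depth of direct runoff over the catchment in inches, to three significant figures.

Direct runoff: 0.0, 5.0, 28.0, 59.0, 100.0, 61.0, 37.0, 22.0, 13.0, 8.0, 5.0, 3.0, 2.0, 0.0 cfs; ΣQ_DR = 343.0 cfs.
V = ΣQ_DR · Δt = 343.0 × 3600 s = 1.235 × 10^6 ft³.
Over A = 0.219 mi², depth = V / A = 2.43 in.

d ≈ 2.43 in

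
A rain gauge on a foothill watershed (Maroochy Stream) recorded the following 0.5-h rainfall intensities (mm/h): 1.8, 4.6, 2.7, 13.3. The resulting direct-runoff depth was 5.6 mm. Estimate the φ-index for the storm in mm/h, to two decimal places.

Only the 2 blocks with intensity above φ contribute runoff: 4.6, 13.3 mm/h.
Σ(I−φ)·Δt = d  ⇒  (4.6+13.3 − 2φ)·0.5 = 5.6
φ = (17.90 − 5.6/0.5) / 2 = 3.35 mm/h.

φ ≈ 3.35 mm/h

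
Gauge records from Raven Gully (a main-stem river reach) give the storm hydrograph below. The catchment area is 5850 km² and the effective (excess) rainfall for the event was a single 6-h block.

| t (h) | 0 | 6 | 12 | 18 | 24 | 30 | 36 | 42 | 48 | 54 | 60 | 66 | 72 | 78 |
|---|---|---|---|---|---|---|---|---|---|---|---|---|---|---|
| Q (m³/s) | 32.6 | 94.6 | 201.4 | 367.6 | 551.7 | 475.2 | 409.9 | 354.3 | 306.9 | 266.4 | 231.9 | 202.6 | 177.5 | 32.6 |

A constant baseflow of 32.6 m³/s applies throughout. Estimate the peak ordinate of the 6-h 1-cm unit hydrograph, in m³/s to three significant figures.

U_p ≈ 433 m³/s

Direct runoff: 0.0, 62.0, 168.8, 335.0, 519.1, 442.6, 377.3, 321.7, 274.3, 233.8, 199.3, 170.0, 144.9, 0.0 m³/s; ΣQ_DR = 3249 m³/s, peak = 519.1 m³/s.
Runoff depth d = ΣQ_DR·Δt / A = 3249 × 21600 / (5850 km²) = 12.00 mm.
The 1-cm UH is the DRH scaled by (10 mm)/d, so U_p = 519.1 × 10/12.00 = 433 m³/s.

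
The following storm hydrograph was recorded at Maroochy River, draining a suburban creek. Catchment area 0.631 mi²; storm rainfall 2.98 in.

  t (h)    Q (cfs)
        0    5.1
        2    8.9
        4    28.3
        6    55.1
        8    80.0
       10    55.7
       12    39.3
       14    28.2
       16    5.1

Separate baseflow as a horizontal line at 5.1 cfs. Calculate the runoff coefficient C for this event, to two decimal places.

C ≈ 0.43

ΣQ_DR = 259.8 cfs; V = ΣQ_DR·Δt = 1.871 × 10^6 ft³.
Runoff depth d = V / A = 1.276 in.
C = d / P = 1.276 / 2.98 = 0.43.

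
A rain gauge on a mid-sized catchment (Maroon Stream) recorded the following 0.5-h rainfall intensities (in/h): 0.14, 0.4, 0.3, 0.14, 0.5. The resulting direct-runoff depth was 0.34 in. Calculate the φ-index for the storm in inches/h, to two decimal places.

Only the 3 blocks with intensity above φ contribute runoff: 0.4, 0.3, 0.5 in/h.
Σ(I−φ)·Δt = d  ⇒  (0.4+0.3+0.5 − 3φ)·0.5 = 0.34
φ = (1.200 − 0.34/0.5) / 3 = 0.17 in/h.

φ ≈ 0.17 in/h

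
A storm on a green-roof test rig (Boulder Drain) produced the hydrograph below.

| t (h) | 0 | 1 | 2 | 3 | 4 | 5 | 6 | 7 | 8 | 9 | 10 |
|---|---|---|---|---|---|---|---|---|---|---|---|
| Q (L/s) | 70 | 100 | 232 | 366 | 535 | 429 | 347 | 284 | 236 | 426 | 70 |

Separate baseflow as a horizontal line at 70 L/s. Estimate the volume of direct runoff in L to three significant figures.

Direct-runoff ordinates (Q − Q_b): 0.0, 30.0, 162.0, 296.0, 465.0, 359.0, 277.0, 214.0, 166.0, 356.0, 0.0 L/s.
ΣQ_DR = 2325 L/s.
With Δt = 1 h = 3600 s, V = ΣQ_DR · Δt = 2325 × 3600 = 8.37 × 10^6 L.

V ≈ 8.37 × 10^6 L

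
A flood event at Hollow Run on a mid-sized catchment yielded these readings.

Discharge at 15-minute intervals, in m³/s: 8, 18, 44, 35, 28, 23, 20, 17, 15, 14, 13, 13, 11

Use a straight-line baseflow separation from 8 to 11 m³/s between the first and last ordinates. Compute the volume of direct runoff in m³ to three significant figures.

V ≈ 1.22 × 10^5 m³

Direct-runoff ordinates (Q − Q_b): 0.00, 9.75, 35.50, 26.25, 19.00, 13.75, 10.50, 7.25, 5.00, 3.75, 2.50, 2.25, 0.00 m³/s.
ΣQ_DR = 135.5 m³/s.
With Δt = 0.25 h = 900 s, V = ΣQ_DR · Δt = 135.5 × 900 = 1.22 × 10^5 m³.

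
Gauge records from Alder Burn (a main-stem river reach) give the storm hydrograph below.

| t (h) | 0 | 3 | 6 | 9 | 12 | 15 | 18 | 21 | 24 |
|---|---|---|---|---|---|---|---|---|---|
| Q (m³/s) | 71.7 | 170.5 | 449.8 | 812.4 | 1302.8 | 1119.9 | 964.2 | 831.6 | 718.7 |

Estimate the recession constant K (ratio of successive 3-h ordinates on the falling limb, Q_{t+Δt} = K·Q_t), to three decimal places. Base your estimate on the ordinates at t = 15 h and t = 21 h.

K ≈ 0.862

Using the recession-limb readings at t = 15 h and t = 21 h: Q falls from 1119.9 to 831.6 m³/s over 2 intervals.
K = (Q₂/Q₁)^(1/2) = (831.6/1119.9)^(1/2) = 0.862.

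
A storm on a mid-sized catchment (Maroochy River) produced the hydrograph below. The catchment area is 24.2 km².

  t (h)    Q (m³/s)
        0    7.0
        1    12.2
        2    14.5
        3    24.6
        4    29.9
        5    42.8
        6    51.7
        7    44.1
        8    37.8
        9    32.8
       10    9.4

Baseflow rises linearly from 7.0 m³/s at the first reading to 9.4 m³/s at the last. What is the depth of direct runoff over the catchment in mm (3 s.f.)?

d ≈ 32.2 mm

Direct runoff: 0.00, 4.96, 7.02, 16.88, 21.94, 34.60, 43.26, 35.42, 28.88, 23.64, 0.00 m³/s; ΣQ_DR = 216.6 m³/s.
V = ΣQ_DR · Δt = 216.6 × 3600 s = 7.798 × 10^5 m³.
Over A = 24.2 km², depth = V / A = 32.2 mm.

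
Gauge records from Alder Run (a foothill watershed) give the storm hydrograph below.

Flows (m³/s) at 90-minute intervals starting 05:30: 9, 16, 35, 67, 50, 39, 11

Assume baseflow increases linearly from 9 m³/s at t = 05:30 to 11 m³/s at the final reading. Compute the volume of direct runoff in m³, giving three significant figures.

V ≈ 8.48 × 10^5 m³

Direct-runoff ordinates (Q − Q_b): 0.00, 6.67, 25.33, 57.00, 39.67, 28.33, 0.00 m³/s.
ΣQ_DR = 157.0 m³/s.
With Δt = 1.5 h = 5400 s, V = ΣQ_DR · Δt = 157.0 × 5400 = 8.48 × 10^5 m³.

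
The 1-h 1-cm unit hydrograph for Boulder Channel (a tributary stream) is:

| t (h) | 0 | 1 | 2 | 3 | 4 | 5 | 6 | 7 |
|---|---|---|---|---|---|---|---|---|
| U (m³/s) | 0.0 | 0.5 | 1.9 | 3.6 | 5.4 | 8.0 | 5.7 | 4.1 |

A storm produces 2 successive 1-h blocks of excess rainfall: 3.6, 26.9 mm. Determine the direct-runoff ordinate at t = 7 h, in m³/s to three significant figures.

By discrete convolution, Q_j = Σ (P_i / 10 mm) · U_{j−i}.
At t = 7 h (j=7): Q = (3.6/10)·4.1 + (26.9/10)·5.7 = 16.8 m³/s.

Q ≈ 16.8 m³/s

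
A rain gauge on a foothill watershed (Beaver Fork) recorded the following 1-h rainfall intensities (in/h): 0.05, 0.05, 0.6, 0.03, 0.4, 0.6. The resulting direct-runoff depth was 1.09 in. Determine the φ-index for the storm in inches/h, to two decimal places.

φ ≈ 0.17 in/h

Only the 3 blocks with intensity above φ contribute runoff: 0.6, 0.4, 0.6 in/h.
Σ(I−φ)·Δt = d  ⇒  (0.6+0.4+0.6 − 3φ)·1 = 1.09
φ = (1.600 − 1.09/1) / 3 = 0.17 in/h.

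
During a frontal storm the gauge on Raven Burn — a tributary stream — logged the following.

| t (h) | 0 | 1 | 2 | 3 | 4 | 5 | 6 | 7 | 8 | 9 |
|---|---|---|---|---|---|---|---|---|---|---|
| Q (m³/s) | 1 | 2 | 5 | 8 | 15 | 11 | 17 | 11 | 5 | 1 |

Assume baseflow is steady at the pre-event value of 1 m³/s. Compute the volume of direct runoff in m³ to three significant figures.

Direct-runoff ordinates (Q − Q_b): 0.0, 1.0, 4.0, 7.0, 14.0, 10.0, 16.0, 10.0, 4.0, 0.0 m³/s.
ΣQ_DR = 66.00 m³/s.
With Δt = 1 h = 3600 s, V = ΣQ_DR · Δt = 66.00 × 3600 = 2.38 × 10^5 m³.

V ≈ 2.38 × 10^5 m³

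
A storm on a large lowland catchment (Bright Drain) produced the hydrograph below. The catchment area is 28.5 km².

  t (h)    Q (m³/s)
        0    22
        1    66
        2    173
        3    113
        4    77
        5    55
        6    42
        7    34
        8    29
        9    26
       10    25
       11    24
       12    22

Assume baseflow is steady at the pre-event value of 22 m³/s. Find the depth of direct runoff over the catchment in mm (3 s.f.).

Direct runoff: 0.0, 44.0, 151.0, 91.0, 55.0, 33.0, 20.0, 12.0, 7.0, 4.0, 3.0, 2.0, 0.0 m³/s; ΣQ_DR = 422.0 m³/s.
V = ΣQ_DR · Δt = 422.0 × 3600 s = 1.519 × 10^6 m³.
Over A = 28.5 km², depth = V / A = 53.3 mm.

d ≈ 53.3 mm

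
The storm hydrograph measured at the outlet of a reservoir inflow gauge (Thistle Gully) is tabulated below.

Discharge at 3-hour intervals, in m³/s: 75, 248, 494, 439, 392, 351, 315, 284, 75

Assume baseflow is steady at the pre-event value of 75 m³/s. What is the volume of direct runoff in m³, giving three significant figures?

Direct-runoff ordinates (Q − Q_b): 0.0, 173.0, 419.0, 364.0, 317.0, 276.0, 240.0, 209.0, 0.0 m³/s.
ΣQ_DR = 1998 m³/s.
With Δt = 3 h = 10800 s, V = ΣQ_DR · Δt = 1998 × 10800 = 2.16 × 10^7 m³.

V ≈ 2.16 × 10^7 m³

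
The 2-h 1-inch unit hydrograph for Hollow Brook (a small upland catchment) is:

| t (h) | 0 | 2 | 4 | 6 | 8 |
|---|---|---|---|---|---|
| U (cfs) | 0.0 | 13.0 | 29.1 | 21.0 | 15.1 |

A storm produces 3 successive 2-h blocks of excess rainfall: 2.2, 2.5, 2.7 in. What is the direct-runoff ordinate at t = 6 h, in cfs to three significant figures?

By discrete convolution, Q_j = Σ (P_i / 1 in) · U_{j−i}.
At t = 6 h (j=3): Q = (2.2/1)·21.0 + (2.5/1)·29.1 + (2.7/1)·13.0 = 154 cfs.

Q ≈ 154 cfs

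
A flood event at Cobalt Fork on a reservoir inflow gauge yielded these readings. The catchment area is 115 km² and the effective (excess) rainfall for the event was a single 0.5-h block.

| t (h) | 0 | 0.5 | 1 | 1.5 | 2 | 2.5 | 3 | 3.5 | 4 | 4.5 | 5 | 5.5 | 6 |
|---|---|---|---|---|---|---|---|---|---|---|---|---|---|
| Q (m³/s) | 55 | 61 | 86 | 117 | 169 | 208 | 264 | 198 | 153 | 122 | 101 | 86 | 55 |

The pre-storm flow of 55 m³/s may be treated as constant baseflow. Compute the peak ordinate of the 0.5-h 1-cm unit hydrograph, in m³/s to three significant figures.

Direct runoff: 0.0, 6.0, 31.0, 62.0, 114.0, 153.0, 209.0, 143.0, 98.0, 67.0, 46.0, 31.0, 0.0 m³/s; ΣQ_DR = 960.0 m³/s, peak = 209.0 m³/s.
Runoff depth d = ΣQ_DR·Δt / A = 960.0 × 1800 / (115 km²) = 15.03 mm.
The 1-cm UH is the DRH scaled by (10 mm)/d, so U_p = 209.0 × 10/15.03 = 139 m³/s.

U_p ≈ 139 m³/s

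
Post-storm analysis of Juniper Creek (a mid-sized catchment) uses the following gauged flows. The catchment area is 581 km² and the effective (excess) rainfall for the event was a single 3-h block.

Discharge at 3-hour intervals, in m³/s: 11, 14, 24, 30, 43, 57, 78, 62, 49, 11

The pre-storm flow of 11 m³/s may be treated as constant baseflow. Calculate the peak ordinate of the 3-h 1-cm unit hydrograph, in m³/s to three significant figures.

Direct runoff: 0.0, 3.0, 13.0, 19.0, 32.0, 46.0, 67.0, 51.0, 38.0, 0.0 m³/s; ΣQ_DR = 269.0 m³/s, peak = 67.0 m³/s.
Runoff depth d = ΣQ_DR·Δt / A = 269.0 × 10800 / (581 km²) = 5.000 mm.
The 1-cm UH is the DRH scaled by (10 mm)/d, so U_p = 67.0 × 10/5.000 = 134 m³/s.

U_p ≈ 134 m³/s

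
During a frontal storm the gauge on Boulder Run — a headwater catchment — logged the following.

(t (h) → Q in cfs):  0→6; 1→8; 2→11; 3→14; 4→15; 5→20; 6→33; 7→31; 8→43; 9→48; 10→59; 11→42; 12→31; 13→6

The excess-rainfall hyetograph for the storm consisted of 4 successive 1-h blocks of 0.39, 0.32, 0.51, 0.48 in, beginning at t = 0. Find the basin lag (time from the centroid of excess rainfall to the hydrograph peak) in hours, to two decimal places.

Centroid of excess rainfall: t_c = Σ P_i·t̄_i / ΣP_i = 2.1353 h (block centres at 0.5, 1.5, 2.5, 3.5 h).
Hydrograph peak occurs at t = 10 h, so basin lag t_L = 10 − 2.1353 = 7.86 h.

t_L ≈ 7.86 h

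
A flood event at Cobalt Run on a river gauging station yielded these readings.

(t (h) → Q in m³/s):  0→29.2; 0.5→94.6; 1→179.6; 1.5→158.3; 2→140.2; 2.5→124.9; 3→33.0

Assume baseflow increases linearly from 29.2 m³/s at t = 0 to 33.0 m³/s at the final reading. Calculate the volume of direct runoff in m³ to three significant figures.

Direct-runoff ordinates (Q − Q_b): 0.00, 64.77, 149.13, 127.20, 108.47, 92.53, 0.00 m³/s.
ΣQ_DR = 542.1 m³/s.
With Δt = 0.5 h = 1800 s, V = ΣQ_DR · Δt = 542.1 × 1800 = 9.76 × 10^5 m³.

V ≈ 9.76 × 10^5 m³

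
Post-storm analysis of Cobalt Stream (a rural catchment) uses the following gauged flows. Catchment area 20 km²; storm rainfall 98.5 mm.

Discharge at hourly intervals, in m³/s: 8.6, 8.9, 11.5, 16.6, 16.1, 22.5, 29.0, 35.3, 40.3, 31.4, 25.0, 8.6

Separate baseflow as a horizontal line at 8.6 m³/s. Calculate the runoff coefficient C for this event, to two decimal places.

C ≈ 0.28

ΣQ_DR = 150.6 m³/s; V = ΣQ_DR·Δt = 5.422 × 10^5 m³.
Runoff depth d = V / A = 27.11 mm.
C = d / P = 27.11 / 98.5 = 0.28.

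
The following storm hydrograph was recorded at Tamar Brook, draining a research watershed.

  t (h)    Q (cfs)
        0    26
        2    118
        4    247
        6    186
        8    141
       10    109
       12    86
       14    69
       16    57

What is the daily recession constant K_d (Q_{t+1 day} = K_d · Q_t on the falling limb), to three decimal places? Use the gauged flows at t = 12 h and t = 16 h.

K_d ≈ 0.085

Between t = 12 h and t = 16 h the flow falls from 86 to 57 cfs over 2×2 h = 4 h.
Per-interval ratio K = (57/86)^(1/2) = 0.8141; K_d = K^(24/2) = 0.085.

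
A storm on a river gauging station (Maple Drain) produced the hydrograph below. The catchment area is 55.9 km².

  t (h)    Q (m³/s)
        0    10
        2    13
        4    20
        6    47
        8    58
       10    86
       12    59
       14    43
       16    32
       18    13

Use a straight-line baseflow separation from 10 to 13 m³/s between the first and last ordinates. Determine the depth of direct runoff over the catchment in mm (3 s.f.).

Direct runoff: 0.00, 2.67, 9.33, 36.00, 46.67, 74.33, 47.00, 30.67, 19.33, 0.00 m³/s; ΣQ_DR = 266.0 m³/s.
V = ΣQ_DR · Δt = 266.0 × 7200 s = 1.915 × 10^6 m³.
Over A = 55.9 km², depth = V / A = 34.3 mm.

d ≈ 34.3 mm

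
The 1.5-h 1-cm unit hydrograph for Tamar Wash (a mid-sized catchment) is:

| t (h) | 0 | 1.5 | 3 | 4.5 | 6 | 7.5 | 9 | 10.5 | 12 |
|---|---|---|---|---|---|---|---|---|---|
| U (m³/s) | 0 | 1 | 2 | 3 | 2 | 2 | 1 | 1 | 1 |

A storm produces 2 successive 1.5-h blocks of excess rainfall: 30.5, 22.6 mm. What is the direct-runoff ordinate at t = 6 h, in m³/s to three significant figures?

Q ≈ 12.9 m³/s

By discrete convolution, Q_j = Σ (P_i / 10 mm) · U_{j−i}.
At t = 6 h (j=4): Q = (30.5/10)·2 + (22.6/10)·3 = 12.9 m³/s.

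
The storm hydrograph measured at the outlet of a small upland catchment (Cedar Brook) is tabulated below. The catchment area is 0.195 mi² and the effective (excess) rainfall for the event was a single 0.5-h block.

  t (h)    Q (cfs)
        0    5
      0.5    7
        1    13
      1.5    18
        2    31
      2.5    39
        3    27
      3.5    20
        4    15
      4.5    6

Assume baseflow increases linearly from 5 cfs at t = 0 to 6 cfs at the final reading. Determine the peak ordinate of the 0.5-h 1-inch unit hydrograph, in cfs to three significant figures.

Direct runoff: 0.00, 1.89, 7.78, 12.67, 25.56, 33.44, 21.33, 14.22, 9.11, 0.00 cfs; ΣQ_DR = 126.0 cfs, peak = 33.44 cfs.
Runoff depth d = ΣQ_DR·Δt / A = 126.0 × 1800 / (0.195 mi²) = 0.5006 in.
The 1-inch UH is the DRH scaled by (1 in)/d, so U_p = 33.44 × 1/0.5006 = 66.8 cfs.

U_p ≈ 66.8 cfs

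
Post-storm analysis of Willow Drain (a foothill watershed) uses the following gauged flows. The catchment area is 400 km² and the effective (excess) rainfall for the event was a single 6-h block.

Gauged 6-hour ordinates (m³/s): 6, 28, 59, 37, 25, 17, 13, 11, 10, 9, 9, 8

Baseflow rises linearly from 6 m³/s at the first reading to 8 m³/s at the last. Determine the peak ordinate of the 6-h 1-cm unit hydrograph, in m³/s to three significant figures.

U_p ≈ 65.9 m³/s

Direct runoff: 0.00, 21.82, 52.64, 30.45, 18.27, 10.09, 5.91, 3.73, 2.55, 1.36, 1.18, 0.00 m³/s; ΣQ_DR = 148.0 m³/s, peak = 52.64 m³/s.
Runoff depth d = ΣQ_DR·Δt / A = 148.0 × 21600 / (400 km²) = 7.992 mm.
The 1-cm UH is the DRH scaled by (10 mm)/d, so U_p = 52.64 × 10/7.992 = 65.9 m³/s.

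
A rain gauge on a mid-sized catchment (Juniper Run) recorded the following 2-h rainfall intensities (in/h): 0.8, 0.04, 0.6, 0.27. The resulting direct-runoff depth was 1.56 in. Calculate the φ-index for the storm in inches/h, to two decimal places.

Only the 2 blocks with intensity above φ contribute runoff: 0.8, 0.6 in/h.
Σ(I−φ)·Δt = d  ⇒  (0.8+0.6 − 2φ)·2 = 1.56
φ = (1.400 − 1.56/2) / 2 = 0.31 in/h.

φ ≈ 0.31 in/h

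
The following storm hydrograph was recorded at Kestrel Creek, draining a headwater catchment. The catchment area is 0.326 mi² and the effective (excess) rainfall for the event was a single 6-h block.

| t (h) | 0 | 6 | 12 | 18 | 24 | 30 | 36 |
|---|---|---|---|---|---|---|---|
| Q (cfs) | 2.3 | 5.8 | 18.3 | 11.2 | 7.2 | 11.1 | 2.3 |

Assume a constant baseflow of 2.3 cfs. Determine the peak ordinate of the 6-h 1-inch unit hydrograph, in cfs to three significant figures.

U_p ≈ 13.3 cfs

Direct runoff: 0.0, 3.5, 16.0, 8.9, 4.9, 8.8, 0.0 cfs; ΣQ_DR = 42.10 cfs, peak = 16.0 cfs.
Runoff depth d = ΣQ_DR·Δt / A = 42.10 × 21600 / (0.326 mi²) = 1.201 in.
The 1-inch UH is the DRH scaled by (1 in)/d, so U_p = 16.0 × 1/1.201 = 13.3 cfs.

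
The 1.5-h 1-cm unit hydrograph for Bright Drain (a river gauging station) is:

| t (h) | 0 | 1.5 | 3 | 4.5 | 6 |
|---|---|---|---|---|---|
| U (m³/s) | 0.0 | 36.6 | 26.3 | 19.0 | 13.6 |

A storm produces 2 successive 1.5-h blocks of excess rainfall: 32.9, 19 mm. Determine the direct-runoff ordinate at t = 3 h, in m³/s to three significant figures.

Q ≈ 156 m³/s

By discrete convolution, Q_j = Σ (P_i / 10 mm) · U_{j−i}.
At t = 3 h (j=2): Q = (32.9/10)·26.3 + (19/10)·36.6 = 156 m³/s.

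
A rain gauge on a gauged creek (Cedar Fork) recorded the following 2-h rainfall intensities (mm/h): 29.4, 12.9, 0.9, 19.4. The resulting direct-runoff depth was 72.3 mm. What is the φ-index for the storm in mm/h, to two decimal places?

φ ≈ 8.52 mm/h

Only the 3 blocks with intensity above φ contribute runoff: 29.4, 12.9, 19.4 mm/h.
Σ(I−φ)·Δt = d  ⇒  (29.4+12.9+19.4 − 3φ)·2 = 72.3
φ = (61.70 − 72.3/2) / 3 = 8.52 mm/h.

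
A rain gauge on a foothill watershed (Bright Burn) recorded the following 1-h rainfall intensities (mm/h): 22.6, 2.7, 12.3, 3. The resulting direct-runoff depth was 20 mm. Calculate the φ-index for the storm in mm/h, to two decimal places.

φ ≈ 7.45 mm/h

Only the 2 blocks with intensity above φ contribute runoff: 22.6, 12.3 mm/h.
Σ(I−φ)·Δt = d  ⇒  (22.6+12.3 − 2φ)·1 = 20
φ = (34.90 − 20/1) / 2 = 7.45 mm/h.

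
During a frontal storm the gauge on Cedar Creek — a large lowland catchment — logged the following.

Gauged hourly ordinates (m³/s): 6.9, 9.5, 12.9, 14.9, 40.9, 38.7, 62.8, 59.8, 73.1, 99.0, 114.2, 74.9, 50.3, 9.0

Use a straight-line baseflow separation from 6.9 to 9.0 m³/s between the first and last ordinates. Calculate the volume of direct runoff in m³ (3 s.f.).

V ≈ 2.00 × 10^6 m³

Direct-runoff ordinates (Q − Q_b): 0.00, 2.44, 5.68, 7.52, 33.35, 30.99, 54.93, 51.77, 64.91, 90.65, 105.68, 66.22, 41.46, 0.00 m³/s.
ΣQ_DR = 555.6 m³/s.
With Δt = 1 h = 3600 s, V = ΣQ_DR · Δt = 555.6 × 3600 = 2.00 × 10^6 m³.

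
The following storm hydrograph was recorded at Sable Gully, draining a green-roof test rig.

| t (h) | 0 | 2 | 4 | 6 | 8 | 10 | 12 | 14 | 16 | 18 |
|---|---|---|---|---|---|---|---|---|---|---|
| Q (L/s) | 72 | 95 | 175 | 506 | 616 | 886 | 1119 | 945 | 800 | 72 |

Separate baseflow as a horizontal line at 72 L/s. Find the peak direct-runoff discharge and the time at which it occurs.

Q_p = 1047.0 L/s at t = 12 h

Subtracting baseflow gives direct-runoff ordinates: 0.0, 23.0, 103.0, 434.0, 544.0, 814.0, 1047.0, 873.0, 728.0, 0.0 L/s.
The maximum is 1047.0 L/s, occurring at the reading for t = 12 h.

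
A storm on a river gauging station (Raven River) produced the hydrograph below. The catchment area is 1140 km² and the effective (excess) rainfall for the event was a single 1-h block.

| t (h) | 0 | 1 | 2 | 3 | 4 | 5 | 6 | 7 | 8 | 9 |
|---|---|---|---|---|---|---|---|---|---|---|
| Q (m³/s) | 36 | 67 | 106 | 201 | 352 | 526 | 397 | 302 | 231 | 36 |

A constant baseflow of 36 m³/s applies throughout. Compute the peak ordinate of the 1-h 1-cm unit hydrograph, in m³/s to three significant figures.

U_p ≈ 819 m³/s

Direct runoff: 0.0, 31.0, 70.0, 165.0, 316.0, 490.0, 361.0, 266.0, 195.0, 0.0 m³/s; ΣQ_DR = 1894 m³/s, peak = 490.0 m³/s.
Runoff depth d = ΣQ_DR·Δt / A = 1894 × 3600 / (1140 km²) = 5.981 mm.
The 1-cm UH is the DRH scaled by (10 mm)/d, so U_p = 490.0 × 10/5.981 = 819 m³/s.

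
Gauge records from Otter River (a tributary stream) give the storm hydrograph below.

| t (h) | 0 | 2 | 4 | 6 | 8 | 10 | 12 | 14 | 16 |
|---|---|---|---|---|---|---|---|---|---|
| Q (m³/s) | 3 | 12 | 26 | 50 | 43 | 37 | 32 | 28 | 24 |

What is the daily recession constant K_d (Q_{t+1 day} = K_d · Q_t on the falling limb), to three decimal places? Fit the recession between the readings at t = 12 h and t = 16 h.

Between t = 12 h and t = 16 h the flow falls from 32 to 24 m³/s over 2×2 h = 4 h.
Per-interval ratio K = (24/32)^(1/2) = 0.8660; K_d = K^(24/2) = 0.178.

K_d ≈ 0.178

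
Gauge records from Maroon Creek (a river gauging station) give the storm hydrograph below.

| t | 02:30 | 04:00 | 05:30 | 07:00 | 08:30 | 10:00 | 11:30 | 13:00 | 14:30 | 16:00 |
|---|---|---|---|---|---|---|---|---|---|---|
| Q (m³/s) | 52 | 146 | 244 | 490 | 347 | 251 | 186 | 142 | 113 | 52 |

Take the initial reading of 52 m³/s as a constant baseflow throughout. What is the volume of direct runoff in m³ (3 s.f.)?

V ≈ 8.12 × 10^6 m³

Direct-runoff ordinates (Q − Q_b): 0.0, 94.0, 192.0, 438.0, 295.0, 199.0, 134.0, 90.0, 61.0, 0.0 m³/s.
ΣQ_DR = 1503 m³/s.
With Δt = 1.5 h = 5400 s, V = ΣQ_DR · Δt = 1503 × 5400 = 8.12 × 10^6 m³.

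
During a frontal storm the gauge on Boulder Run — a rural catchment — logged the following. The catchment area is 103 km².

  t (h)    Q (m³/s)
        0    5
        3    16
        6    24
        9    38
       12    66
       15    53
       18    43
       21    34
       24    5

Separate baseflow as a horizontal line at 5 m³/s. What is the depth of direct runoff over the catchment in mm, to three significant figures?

d ≈ 25.1 mm

Direct runoff: 0.0, 11.0, 19.0, 33.0, 61.0, 48.0, 38.0, 29.0, 0.0 m³/s; ΣQ_DR = 239.0 m³/s.
V = ΣQ_DR · Δt = 239.0 × 10800 s = 2.581 × 10^6 m³.
Over A = 103 km², depth = V / A = 25.1 mm.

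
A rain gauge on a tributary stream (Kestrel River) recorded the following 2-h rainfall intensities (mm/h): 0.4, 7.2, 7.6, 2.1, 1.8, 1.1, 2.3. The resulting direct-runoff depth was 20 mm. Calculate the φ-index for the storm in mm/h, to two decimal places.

φ ≈ 2.40 mm/h

Only the 2 blocks with intensity above φ contribute runoff: 7.2, 7.6 mm/h.
Σ(I−φ)·Δt = d  ⇒  (7.2+7.6 − 2φ)·2 = 20
φ = (14.80 − 20/2) / 2 = 2.40 mm/h.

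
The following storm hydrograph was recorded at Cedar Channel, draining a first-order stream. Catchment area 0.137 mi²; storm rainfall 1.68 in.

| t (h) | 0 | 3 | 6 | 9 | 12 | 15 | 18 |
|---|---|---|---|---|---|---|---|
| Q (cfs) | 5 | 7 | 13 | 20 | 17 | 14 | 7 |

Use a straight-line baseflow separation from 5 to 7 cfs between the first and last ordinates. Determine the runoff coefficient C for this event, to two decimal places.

ΣQ_DR = 41.00 cfs; V = ΣQ_DR·Δt = 4.428 × 10^5 ft³.
Runoff depth d = V / A = 1.391 in.
C = d / P = 1.391 / 1.68 = 0.83.

C ≈ 0.83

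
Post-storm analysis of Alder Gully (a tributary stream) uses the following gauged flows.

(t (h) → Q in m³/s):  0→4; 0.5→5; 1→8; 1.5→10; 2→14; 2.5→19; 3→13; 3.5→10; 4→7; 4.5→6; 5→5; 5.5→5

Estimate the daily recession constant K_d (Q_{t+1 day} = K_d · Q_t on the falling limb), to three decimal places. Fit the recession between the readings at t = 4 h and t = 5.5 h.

Between t = 4 h and t = 5.5 h the flow falls from 7 to 5 m³/s over 3×0.5 h = 1.5 h.
Per-interval ratio K = (5/7)^(1/3) = 0.8939; K_d = K^(24/0.5) = 0.005.

K_d ≈ 0.005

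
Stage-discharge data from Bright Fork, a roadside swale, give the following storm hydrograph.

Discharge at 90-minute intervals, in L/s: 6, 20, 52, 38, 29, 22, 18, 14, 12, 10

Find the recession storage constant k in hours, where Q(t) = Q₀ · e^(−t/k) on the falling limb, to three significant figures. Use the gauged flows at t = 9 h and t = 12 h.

On the falling limb, Q drops from 18 to 12 L/s between t = 9 h and t = 12 h (Δt = 3 h).
k = −Δt / ln(Q₂/Q₁) = −3 / ln(12/18) = 7.40 h.

k ≈ 7.40 h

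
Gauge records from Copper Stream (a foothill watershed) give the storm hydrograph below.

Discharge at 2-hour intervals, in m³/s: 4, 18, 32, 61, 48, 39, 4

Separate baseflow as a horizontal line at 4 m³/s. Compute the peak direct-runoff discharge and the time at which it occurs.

Subtracting baseflow gives direct-runoff ordinates: 0.0, 14.0, 28.0, 57.0, 44.0, 35.0, 0.0 m³/s.
The maximum is 57.0 m³/s, occurring at the reading for t = 6 h.

Q_p = 57.0 m³/s at t = 6 h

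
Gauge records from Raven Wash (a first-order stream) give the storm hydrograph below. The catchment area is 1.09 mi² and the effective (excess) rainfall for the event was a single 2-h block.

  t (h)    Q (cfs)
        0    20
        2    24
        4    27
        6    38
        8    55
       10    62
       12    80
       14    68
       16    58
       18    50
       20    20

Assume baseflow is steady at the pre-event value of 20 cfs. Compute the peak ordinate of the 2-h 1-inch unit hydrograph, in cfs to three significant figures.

U_p ≈ 74.8 cfs

Direct runoff: 0.0, 4.0, 7.0, 18.0, 35.0, 42.0, 60.0, 48.0, 38.0, 30.0, 0.0 cfs; ΣQ_DR = 282.0 cfs, peak = 60.0 cfs.
Runoff depth d = ΣQ_DR·Δt / A = 282.0 × 7200 / (1.09 mi²) = 0.8018 in.
The 1-inch UH is the DRH scaled by (1 in)/d, so U_p = 60.0 × 1/0.8018 = 74.8 cfs.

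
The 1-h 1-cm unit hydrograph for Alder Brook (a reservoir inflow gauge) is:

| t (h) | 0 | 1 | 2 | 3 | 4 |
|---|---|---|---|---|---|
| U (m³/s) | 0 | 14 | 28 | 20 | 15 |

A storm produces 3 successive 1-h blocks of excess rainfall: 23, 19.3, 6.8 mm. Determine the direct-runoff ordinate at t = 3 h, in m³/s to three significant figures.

Q ≈ 110 m³/s

By discrete convolution, Q_j = Σ (P_i / 10 mm) · U_{j−i}.
At t = 3 h (j=3): Q = (23/10)·20 + (19.3/10)·28 + (6.8/10)·14 = 110 m³/s.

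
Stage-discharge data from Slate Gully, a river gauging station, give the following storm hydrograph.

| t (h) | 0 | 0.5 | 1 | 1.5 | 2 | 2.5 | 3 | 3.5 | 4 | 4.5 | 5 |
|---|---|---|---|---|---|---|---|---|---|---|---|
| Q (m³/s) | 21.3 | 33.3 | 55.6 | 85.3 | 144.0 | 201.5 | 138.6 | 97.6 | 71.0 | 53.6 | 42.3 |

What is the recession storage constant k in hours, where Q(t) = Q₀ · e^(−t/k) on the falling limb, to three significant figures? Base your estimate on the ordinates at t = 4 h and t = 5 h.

On the falling limb, Q drops from 71.0 to 42.3 m³/s between t = 4 h and t = 5 h (Δt = 1 h).
k = −Δt / ln(Q₂/Q₁) = −1 / ln(42.3/71.0) = 1.93 h.

k ≈ 1.93 h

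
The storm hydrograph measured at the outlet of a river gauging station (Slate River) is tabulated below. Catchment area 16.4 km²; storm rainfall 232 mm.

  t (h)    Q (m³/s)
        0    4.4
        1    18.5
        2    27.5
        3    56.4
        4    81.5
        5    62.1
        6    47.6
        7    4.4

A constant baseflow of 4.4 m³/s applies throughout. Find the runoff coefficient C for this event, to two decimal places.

C ≈ 0.25

ΣQ_DR = 267.2 m³/s; V = ΣQ_DR·Δt = 9.619 × 10^5 m³.
Runoff depth d = V / A = 58.65 mm.
C = d / P = 58.65 / 232 = 0.25.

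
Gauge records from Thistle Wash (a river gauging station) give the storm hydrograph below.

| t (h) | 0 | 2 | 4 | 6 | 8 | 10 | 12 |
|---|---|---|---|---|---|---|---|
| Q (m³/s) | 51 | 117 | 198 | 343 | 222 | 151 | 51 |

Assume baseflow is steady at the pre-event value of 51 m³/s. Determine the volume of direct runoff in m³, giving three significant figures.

V ≈ 5.59 × 10^6 m³

Direct-runoff ordinates (Q − Q_b): 0.0, 66.0, 147.0, 292.0, 171.0, 100.0, 0.0 m³/s.
ΣQ_DR = 776.0 m³/s.
With Δt = 2 h = 7200 s, V = ΣQ_DR · Δt = 776.0 × 7200 = 5.59 × 10^6 m³.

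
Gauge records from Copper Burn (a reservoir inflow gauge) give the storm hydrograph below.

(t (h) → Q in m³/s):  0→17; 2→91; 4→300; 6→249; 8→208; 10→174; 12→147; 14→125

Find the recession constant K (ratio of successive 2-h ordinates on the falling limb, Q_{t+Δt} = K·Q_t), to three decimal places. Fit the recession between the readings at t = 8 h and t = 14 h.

K ≈ 0.844

Using the recession-limb readings at t = 8 h and t = 14 h: Q falls from 208 to 125 m³/s over 3 intervals.
K = (Q₂/Q₁)^(1/3) = (125/208)^(1/3) = 0.844.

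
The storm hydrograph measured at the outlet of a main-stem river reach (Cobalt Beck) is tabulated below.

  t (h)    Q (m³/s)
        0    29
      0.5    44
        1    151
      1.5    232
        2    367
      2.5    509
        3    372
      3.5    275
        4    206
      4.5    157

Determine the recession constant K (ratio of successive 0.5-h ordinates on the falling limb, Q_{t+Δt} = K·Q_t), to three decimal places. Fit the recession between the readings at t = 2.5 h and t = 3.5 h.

K ≈ 0.735

Using the recession-limb readings at t = 2.5 h and t = 3.5 h: Q falls from 509 to 275 m³/s over 2 intervals.
K = (Q₂/Q₁)^(1/2) = (275/509)^(1/2) = 0.735.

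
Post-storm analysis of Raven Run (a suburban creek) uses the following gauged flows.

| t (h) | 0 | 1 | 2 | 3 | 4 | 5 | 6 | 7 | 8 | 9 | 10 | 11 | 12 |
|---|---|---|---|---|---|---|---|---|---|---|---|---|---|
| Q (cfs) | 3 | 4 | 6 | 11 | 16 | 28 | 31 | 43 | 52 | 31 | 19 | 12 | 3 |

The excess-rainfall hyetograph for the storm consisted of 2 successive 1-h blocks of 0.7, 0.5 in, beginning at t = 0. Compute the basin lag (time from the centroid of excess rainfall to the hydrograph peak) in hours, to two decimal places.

Centroid of excess rainfall: t_c = Σ P_i·t̄_i / ΣP_i = 0.9167 h (block centres at 0.5, 1.5 h).
Hydrograph peak occurs at t = 8 h, so basin lag t_L = 8 − 0.9167 = 7.08 h.

t_L ≈ 7.08 h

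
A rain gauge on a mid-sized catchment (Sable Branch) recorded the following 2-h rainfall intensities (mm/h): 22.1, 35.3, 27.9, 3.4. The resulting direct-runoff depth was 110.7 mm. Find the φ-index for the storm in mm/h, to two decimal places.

Only the 3 blocks with intensity above φ contribute runoff: 22.1, 35.3, 27.9 mm/h.
Σ(I−φ)·Δt = d  ⇒  (22.1+35.3+27.9 − 3φ)·2 = 110.7
φ = (85.30 − 110.7/2) / 3 = 9.98 mm/h.

φ ≈ 9.98 mm/h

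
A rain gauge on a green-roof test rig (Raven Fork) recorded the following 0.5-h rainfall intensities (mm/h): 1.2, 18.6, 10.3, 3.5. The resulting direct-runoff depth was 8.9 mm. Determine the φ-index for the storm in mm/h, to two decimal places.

Only the 2 blocks with intensity above φ contribute runoff: 18.6, 10.3 mm/h.
Σ(I−φ)·Δt = d  ⇒  (18.6+10.3 − 2φ)·0.5 = 8.9
φ = (28.90 − 8.9/0.5) / 2 = 5.55 mm/h.

φ ≈ 5.55 mm/h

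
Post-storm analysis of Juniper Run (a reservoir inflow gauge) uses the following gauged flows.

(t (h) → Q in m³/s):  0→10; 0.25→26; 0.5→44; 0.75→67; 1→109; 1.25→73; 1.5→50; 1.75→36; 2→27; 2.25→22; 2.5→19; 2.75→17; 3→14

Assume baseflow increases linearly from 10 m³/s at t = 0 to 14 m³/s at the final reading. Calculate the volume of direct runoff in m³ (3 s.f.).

Direct-runoff ordinates (Q − Q_b): 0.00, 15.67, 33.33, 56.00, 97.67, 61.33, 38.00, 23.67, 14.33, 9.00, 5.67, 3.33, 0.00 m³/s.
ΣQ_DR = 358.0 m³/s.
With Δt = 0.25 h = 900 s, V = ΣQ_DR · Δt = 358.0 × 900 = 3.22 × 10^5 m³.

V ≈ 3.22 × 10^5 m³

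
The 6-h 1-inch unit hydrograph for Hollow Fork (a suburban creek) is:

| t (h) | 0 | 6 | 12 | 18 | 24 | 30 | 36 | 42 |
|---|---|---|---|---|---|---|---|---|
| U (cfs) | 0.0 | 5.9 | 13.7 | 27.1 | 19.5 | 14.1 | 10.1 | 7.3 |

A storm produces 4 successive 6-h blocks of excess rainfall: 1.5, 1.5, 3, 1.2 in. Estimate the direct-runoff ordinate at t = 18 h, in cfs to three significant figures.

By discrete convolution, Q_j = Σ (P_i / 1 in) · U_{j−i}.
At t = 18 h (j=3): Q = (1.5/1)·27.1 + (1.5/1)·13.7 + (3/1)·5.9 + (1.2/1)·0.0 = 78.9 cfs.

Q ≈ 78.9 cfs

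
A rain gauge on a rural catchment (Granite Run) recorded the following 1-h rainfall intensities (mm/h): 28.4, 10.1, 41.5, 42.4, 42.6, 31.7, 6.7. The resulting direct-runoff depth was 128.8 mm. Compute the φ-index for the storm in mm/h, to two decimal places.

Only the 5 blocks with intensity above φ contribute runoff: 28.4, 41.5, 42.4, 42.6, 31.7 mm/h.
Σ(I−φ)·Δt = d  ⇒  (28.4+41.5+42.4+42.6+31.7 − 5φ)·1 = 128.8
φ = (186.6 − 128.8/1) / 5 = 11.56 mm/h.

φ ≈ 11.56 mm/h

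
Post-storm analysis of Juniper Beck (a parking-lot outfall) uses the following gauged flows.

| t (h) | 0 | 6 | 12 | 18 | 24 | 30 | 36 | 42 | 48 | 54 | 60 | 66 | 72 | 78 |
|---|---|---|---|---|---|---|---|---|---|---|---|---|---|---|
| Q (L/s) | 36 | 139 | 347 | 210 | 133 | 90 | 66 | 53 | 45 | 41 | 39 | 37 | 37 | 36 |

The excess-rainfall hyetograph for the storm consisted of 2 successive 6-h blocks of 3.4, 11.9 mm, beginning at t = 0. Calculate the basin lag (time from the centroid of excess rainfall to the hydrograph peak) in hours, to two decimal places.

t_L ≈ 4.33 h

Centroid of excess rainfall: t_c = Σ P_i·t̄_i / ΣP_i = 7.6667 h (block centres at 3, 9 h).
Hydrograph peak occurs at t = 12 h, so basin lag t_L = 12 − 7.6667 = 4.33 h.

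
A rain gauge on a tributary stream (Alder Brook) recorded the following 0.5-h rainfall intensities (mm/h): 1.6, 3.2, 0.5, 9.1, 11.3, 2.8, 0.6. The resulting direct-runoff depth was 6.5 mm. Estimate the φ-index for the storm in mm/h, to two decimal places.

Only the 2 blocks with intensity above φ contribute runoff: 9.1, 11.3 mm/h.
Σ(I−φ)·Δt = d  ⇒  (9.1+11.3 − 2φ)·0.5 = 6.5
φ = (20.40 − 6.5/0.5) / 2 = 3.70 mm/h.

φ ≈ 3.70 mm/h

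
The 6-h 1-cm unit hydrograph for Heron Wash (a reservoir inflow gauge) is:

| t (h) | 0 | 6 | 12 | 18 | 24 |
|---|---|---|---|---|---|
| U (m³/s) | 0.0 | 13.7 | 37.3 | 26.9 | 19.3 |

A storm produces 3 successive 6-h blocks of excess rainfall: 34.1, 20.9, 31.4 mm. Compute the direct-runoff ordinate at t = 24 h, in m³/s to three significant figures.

By discrete convolution, Q_j = Σ (P_i / 10 mm) · U_{j−i}.
At t = 24 h (j=4): Q = (34.1/10)·19.3 + (20.9/10)·26.9 + (31.4/10)·37.3 = 239 m³/s.

Q ≈ 239 m³/s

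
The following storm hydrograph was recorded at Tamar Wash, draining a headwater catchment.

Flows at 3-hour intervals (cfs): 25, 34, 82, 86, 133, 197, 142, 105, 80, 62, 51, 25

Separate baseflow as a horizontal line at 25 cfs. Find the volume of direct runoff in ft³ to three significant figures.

Direct-runoff ordinates (Q − Q_b): 0.0, 9.0, 57.0, 61.0, 108.0, 172.0, 117.0, 80.0, 55.0, 37.0, 26.0, 0.0 cfs.
ΣQ_DR = 722.0 cfs.
With Δt = 3 h = 10800 s, V = ΣQ_DR · Δt = 722.0 × 10800 = 7.80 × 10^6 ft³.

V ≈ 7.80 × 10^6 ft³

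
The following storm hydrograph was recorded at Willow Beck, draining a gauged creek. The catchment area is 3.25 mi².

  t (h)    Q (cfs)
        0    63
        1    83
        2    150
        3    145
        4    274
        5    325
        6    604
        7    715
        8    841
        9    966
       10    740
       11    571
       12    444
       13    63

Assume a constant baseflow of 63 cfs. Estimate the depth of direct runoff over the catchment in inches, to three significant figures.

d ≈ 2.43 in

Direct runoff: 0.0, 20.0, 87.0, 82.0, 211.0, 262.0, 541.0, 652.0, 778.0, 903.0, 677.0, 508.0, 381.0, 0.0 cfs; ΣQ_DR = 5102 cfs.
V = ΣQ_DR · Δt = 5102 × 3600 s = 1.837 × 10^7 ft³.
Over A = 3.25 mi², depth = V / A = 2.43 in.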